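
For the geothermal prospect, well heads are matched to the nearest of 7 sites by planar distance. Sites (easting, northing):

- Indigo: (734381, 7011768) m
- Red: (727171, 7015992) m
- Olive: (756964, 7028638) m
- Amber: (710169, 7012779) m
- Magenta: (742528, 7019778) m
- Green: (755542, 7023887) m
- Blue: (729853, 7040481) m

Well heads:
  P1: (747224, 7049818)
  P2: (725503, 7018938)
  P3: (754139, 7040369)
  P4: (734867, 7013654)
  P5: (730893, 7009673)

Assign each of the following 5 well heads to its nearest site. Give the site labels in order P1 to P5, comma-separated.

P1 → Blue (d²=388931210.00)
P2 → Red (d²=11461140.00)
P3 → Olive (d²=145596986.00)
P4 → Indigo (d²=3793192.00)
P5 → Indigo (d²=16555169.00)

Blue, Red, Olive, Indigo, Indigo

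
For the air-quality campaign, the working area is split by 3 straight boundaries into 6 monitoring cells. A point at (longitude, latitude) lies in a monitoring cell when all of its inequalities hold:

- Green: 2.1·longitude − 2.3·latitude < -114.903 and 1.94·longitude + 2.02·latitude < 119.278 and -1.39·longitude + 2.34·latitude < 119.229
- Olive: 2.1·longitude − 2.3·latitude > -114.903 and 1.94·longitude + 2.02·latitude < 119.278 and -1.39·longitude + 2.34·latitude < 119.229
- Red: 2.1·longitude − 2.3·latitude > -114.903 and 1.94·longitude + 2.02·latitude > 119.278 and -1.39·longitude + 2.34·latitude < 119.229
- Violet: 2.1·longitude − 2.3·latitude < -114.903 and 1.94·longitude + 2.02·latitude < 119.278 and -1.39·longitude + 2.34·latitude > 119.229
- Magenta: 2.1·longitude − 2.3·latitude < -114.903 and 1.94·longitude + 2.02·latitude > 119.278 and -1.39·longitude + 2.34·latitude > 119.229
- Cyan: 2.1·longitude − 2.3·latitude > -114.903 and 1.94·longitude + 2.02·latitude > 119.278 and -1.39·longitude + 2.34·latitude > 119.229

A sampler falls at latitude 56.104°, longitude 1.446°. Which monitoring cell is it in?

Violet

2.1·1.446 − 2.3·56.104 = -126.003, which is < -114.903
1.94·1.446 + 2.02·56.104 = 116.135, which is < 119.278
-1.39·1.446 + 2.34·56.104 = 129.273, which is > 119.229
This sign pattern matches Violet.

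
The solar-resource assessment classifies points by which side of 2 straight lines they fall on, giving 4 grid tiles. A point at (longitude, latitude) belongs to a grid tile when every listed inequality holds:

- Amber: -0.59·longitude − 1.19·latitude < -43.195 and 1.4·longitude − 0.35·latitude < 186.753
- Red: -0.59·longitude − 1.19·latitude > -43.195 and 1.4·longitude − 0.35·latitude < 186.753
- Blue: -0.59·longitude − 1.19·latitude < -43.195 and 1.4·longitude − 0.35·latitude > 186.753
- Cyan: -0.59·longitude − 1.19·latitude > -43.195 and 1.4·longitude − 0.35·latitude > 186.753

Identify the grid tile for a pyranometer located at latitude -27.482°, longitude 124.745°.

Red

-0.59·124.745 − 1.19·-27.482 = -40.896, which is > -43.195
1.4·124.745 − 0.35·-27.482 = 184.262, which is < 186.753
This sign pattern matches Red.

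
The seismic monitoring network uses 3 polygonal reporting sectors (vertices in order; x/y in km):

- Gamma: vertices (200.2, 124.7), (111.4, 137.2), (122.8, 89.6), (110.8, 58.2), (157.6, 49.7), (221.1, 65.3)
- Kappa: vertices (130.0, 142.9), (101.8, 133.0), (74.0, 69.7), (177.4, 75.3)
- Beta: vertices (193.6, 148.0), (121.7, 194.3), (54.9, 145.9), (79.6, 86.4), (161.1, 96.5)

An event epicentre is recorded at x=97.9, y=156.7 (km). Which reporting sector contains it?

Cast a ray rightward from (97.9, 156.7). For each polygon, the edges (by vertex number in listed order) whose endpoints lie on opposite sides of y = 156.7, where each meets that height, and whether that is right or left of the point:
Gamma: no edge straddles that height → 0 crossings.
Kappa: no edge straddles that height → 0 crossings.
Beta: 1–2 at x≈180.09 (right), 2–3 at x≈69.81 (left) → 1 crossing.
Only Beta has an odd count, so the point is inside Beta.

Beta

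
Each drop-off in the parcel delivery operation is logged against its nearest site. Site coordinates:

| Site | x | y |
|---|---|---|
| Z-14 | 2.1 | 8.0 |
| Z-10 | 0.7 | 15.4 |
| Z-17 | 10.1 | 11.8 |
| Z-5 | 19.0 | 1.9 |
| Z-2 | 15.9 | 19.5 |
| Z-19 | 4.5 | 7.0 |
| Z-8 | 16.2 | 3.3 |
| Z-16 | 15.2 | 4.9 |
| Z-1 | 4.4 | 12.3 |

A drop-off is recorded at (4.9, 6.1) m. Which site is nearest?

Squared distances to each site:
Z-14: 11.450; Z-10: 104.130; Z-17: 59.530; Z-5: 216.450; Z-2: 300.560; Z-19: 0.970; Z-8: 135.530; Z-16: 107.530; Z-1: 38.690.
Minimum at Z-19.

Z-19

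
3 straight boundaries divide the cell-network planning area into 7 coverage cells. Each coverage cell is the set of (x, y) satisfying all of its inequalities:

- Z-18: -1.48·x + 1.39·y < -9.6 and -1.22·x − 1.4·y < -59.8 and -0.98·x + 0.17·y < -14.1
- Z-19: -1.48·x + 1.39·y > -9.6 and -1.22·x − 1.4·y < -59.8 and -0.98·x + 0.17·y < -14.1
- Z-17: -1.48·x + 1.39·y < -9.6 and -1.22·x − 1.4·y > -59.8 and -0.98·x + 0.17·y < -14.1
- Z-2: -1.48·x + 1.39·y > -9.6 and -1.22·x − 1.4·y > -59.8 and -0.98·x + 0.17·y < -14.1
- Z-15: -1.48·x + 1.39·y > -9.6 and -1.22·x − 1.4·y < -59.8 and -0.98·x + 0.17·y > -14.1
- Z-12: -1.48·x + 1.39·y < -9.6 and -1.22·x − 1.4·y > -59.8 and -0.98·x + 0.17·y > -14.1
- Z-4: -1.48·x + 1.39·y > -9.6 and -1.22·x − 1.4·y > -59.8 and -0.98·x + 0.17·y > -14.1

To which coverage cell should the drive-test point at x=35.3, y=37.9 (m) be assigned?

Z-19

-1.48·35.3 + 1.39·37.9 = 0.437, which is > -9.6
-1.22·35.3 − 1.4·37.9 = -96.126, which is < -59.8
-0.98·35.3 + 0.17·37.9 = -28.151, which is < -14.1
This sign pattern matches Z-19.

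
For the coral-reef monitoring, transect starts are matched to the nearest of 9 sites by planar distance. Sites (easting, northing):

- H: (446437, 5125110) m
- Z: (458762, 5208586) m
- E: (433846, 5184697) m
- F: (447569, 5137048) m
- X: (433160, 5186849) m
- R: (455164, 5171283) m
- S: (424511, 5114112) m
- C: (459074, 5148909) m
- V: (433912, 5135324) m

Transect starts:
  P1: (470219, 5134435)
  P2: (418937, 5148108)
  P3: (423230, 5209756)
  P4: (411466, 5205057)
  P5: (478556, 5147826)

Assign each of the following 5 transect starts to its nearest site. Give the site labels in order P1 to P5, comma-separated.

C, V, X, X, C

P1 → C (d²=333707701.00)
P2 → V (d²=387681281.00)
P3 → X (d²=623335549.00)
P4 → X (d²=802160900.00)
P5 → C (d²=380721213.00)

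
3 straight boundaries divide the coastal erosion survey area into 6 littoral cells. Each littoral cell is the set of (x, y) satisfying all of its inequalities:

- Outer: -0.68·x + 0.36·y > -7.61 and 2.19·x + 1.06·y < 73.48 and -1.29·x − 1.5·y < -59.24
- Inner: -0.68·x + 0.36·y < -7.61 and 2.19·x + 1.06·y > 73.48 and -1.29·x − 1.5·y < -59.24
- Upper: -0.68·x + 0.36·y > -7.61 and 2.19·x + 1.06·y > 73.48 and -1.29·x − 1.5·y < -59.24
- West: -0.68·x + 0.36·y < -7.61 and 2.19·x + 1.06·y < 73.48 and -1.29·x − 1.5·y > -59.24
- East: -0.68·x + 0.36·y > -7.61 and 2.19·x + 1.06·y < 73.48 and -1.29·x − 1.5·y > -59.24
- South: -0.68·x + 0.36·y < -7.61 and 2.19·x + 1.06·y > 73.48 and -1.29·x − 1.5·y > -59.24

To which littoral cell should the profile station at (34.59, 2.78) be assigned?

South

-0.68·34.59 + 0.36·2.78 = -22.520, which is < -7.61
2.19·34.59 + 1.06·2.78 = 78.699, which is > 73.48
-1.29·34.59 − 1.5·2.78 = -48.791, which is > -59.24
This sign pattern matches South.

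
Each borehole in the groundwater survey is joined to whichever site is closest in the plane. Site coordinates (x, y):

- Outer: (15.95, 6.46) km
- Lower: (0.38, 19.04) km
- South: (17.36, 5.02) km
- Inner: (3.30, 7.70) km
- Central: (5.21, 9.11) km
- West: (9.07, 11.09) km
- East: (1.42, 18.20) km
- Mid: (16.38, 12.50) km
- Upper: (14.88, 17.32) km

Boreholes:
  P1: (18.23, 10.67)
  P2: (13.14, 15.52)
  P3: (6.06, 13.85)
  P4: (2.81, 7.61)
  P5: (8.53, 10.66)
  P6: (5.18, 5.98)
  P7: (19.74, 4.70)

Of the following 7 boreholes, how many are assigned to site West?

2

P1 → Mid
P2 → Upper
P3 → West
P4 → Inner
P5 → West
P6 → Inner
P7 → South
2 of the 7 go to West.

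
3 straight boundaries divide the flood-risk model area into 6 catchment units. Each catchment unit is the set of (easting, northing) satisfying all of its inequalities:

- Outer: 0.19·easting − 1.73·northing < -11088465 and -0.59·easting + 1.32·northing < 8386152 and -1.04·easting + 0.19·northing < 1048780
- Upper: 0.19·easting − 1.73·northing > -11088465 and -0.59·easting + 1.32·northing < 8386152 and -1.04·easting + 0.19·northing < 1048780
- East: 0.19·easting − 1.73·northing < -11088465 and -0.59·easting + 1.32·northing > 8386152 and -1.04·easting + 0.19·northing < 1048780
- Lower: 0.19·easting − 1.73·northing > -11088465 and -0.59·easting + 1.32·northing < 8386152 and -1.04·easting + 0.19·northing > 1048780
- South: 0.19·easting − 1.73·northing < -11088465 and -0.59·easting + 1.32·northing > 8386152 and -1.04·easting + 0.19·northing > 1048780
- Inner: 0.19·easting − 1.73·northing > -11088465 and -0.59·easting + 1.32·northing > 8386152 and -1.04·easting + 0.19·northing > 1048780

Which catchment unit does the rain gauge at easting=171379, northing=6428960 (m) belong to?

Outer

0.19·171379 − 1.73·6428960 = -11089538.790, which is < -11088465
-0.59·171379 + 1.32·6428960 = 8385113.590, which is < 8386152
-1.04·171379 + 0.19·6428960 = 1043268.240, which is < 1048780
This sign pattern matches Outer.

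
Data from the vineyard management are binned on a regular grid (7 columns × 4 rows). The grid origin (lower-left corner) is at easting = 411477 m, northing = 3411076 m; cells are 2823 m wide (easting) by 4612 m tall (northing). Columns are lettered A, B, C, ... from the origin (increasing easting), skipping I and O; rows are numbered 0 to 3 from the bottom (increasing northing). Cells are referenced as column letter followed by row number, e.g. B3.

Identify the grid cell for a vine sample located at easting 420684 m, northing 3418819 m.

Column index: ⌊(420684 − 411477) / 2823⌋ = ⌊3.261⌋ = 3 → column D
Row offset from origin: ⌊(3418819 − 3411076) / 4612⌋ = ⌊1.679⌋ = 1 → row 1

D1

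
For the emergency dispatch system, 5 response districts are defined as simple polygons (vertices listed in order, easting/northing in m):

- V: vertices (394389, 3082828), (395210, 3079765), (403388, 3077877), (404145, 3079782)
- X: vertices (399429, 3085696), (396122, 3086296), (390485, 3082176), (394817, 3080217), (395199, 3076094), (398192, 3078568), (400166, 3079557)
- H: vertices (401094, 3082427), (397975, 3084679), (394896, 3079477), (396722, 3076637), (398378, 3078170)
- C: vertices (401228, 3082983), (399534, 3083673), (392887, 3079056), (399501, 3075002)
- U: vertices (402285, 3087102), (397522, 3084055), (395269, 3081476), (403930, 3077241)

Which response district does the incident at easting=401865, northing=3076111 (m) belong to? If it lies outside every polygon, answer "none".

Cast a ray rightward from (401865, 3076111). For each polygon, the edges (by vertex number in listed order) whose endpoints lie on opposite sides of northing = 3076111, where each meets that height, and whether that is right or left of the point:
V: no edge straddles that height → 0 crossings.
X: 4–5 at easting≈395197.4 (left), 5–6 at easting≈395219.6 (left) → 0 crossings.
H: no edge straddles that height → 0 crossings.
C: 3–4 at easting≈397691.7 (left), 4–1 at easting≈399741.0 (left) → 0 crossings.
U: no edge straddles that height → 0 crossings.
All counts are even, so the point lies outside every listed polygon.

none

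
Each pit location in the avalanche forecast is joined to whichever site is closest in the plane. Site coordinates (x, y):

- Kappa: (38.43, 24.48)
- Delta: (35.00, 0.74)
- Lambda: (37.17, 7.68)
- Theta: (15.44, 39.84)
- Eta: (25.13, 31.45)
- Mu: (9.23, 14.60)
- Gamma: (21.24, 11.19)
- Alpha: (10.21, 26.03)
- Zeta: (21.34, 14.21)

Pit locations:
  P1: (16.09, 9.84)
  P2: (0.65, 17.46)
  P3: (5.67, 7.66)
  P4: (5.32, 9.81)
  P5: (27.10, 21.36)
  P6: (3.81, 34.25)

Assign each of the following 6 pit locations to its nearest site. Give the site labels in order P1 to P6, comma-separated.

P1 → Gamma (d²=28.34)
P2 → Mu (d²=81.80)
P3 → Mu (d²=60.84)
P4 → Mu (d²=38.23)
P5 → Zeta (d²=84.30)
P6 → Alpha (d²=108.53)

Gamma, Mu, Mu, Mu, Zeta, Alpha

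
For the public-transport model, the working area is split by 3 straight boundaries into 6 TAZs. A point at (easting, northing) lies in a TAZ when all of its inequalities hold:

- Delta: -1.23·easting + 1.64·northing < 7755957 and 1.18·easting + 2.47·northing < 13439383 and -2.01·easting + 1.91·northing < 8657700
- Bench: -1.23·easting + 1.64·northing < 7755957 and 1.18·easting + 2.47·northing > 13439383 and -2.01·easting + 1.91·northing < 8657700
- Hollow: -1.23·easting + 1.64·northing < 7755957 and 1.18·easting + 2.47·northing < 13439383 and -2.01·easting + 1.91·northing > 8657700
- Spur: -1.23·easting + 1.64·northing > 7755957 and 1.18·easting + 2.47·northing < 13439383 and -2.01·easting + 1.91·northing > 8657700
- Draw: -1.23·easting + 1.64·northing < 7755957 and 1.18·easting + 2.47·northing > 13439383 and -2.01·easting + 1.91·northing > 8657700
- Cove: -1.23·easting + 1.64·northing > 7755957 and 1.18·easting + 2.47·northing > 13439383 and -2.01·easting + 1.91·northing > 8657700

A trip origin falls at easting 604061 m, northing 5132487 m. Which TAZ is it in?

Delta

-1.23·604061 + 1.64·5132487 = 7674283.650, which is < 7755957
1.18·604061 + 2.47·5132487 = 13390034.870, which is < 13439383
-2.01·604061 + 1.91·5132487 = 8588887.560, which is < 8657700
This sign pattern matches Delta.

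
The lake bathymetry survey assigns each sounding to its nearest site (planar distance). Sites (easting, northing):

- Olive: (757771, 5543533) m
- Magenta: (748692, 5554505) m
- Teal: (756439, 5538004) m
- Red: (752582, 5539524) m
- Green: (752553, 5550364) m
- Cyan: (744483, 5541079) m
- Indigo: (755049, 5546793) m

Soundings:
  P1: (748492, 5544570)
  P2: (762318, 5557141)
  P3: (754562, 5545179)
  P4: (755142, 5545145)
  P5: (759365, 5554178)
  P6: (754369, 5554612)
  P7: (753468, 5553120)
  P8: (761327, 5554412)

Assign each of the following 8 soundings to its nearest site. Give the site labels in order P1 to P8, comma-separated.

P1 → Cyan (d²=28259162.00)
P2 → Green (d²=141282954.00)
P3 → Indigo (d²=2842165.00)
P4 → Indigo (d²=2724553.00)
P5 → Green (d²=60949940.00)
P6 → Green (d²=21343360.00)
P7 → Green (d²=8432761.00)
P8 → Green (d²=93369380.00)

Cyan, Green, Indigo, Indigo, Green, Green, Green, Green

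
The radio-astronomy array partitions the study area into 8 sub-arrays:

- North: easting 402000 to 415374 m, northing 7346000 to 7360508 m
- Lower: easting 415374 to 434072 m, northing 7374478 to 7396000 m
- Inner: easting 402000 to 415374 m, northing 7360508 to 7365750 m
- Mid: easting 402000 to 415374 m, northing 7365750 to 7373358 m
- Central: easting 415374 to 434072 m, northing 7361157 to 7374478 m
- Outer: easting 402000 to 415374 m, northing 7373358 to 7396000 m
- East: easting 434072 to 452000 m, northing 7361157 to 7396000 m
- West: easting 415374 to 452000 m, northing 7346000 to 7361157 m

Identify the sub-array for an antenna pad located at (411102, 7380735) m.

The point has easting = 411102 and northing = 7380735.
Only Outer satisfies 402000 ≤ easting ≤ 415374 and 7373358 ≤ northing ≤ 7396000.

Outer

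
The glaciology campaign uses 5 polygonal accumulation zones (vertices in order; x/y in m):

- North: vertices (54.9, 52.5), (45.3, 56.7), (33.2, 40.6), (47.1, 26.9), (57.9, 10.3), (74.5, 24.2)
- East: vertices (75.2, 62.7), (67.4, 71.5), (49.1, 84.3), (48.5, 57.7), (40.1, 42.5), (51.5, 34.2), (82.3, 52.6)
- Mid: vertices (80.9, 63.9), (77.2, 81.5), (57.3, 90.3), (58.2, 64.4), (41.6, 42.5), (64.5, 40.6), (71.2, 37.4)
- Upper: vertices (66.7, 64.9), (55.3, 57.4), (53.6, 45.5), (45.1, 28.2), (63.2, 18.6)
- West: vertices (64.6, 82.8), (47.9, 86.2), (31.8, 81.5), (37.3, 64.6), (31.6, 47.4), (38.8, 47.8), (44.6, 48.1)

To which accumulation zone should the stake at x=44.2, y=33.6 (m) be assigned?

Cast a ray rightward from (44.2, 33.6). For each polygon, the edges (by vertex number in listed order) whose endpoints lie on opposite sides of y = 33.6, where each meets that height, and whether that is right or left of the point:
North: 3–4 at x≈40.30 (left), 6–1 at x≈67.99 (right) → 1 crossing.
East: no edge straddles that height → 0 crossings.
Mid: no edge straddles that height → 0 crossings.
Upper: 3–4 at x≈47.75 (right), 5–1 at x≈64.33 (right) → 2 crossings.
West: no edge straddles that height → 0 crossings.
Only North has an odd count, so the point is inside North.

North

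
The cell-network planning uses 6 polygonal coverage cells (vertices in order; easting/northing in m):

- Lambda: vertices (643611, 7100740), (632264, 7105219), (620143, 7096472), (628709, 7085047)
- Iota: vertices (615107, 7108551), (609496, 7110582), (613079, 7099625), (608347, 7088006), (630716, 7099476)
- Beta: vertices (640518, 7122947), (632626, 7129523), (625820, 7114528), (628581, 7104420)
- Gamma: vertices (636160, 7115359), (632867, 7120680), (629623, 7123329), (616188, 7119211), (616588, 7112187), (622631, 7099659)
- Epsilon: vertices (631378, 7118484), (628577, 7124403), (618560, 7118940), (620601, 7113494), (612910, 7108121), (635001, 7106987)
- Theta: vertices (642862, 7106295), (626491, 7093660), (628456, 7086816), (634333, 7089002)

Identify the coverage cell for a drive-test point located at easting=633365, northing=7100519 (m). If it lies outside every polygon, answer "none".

Lambda

Cast a ray rightward from (633365, 7100519). For each polygon, the edges (by vertex number in listed order) whose endpoints lie on opposite sides of northing = 7100519, where each meets that height, and whether that is right or left of the point:
Lambda: 2–3 at easting≈625751.1 (left), 4–1 at easting≈643401.1 (right) → 1 crossing.
Iota: 2–3 at easting≈612786.7 (left), 5–1 at easting≈628922.0 (left) → 0 crossings.
Beta: no edge straddles that height → 0 crossings.
Gamma: 5–6 at easting≈622216.2 (left), 6–1 at easting≈623372.1 (left) → 0 crossings.
Epsilon: no edge straddles that height → 0 crossings.
Theta: 1–2 at easting≈635378.1 (right), 4–1 at easting≈640013.2 (right) → 2 crossings.
Only Lambda has an odd count, so the point is inside Lambda.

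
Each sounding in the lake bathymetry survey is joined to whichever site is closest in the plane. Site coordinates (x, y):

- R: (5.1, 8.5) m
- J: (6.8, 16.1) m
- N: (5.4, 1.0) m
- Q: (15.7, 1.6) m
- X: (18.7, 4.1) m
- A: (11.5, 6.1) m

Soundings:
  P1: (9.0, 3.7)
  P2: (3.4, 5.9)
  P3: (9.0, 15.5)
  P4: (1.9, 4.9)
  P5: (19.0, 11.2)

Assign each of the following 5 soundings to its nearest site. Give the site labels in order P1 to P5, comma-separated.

P1 → A (d²=12.01)
P2 → R (d²=9.65)
P3 → J (d²=5.20)
P4 → R (d²=23.20)
P5 → X (d²=50.50)

A, R, J, R, X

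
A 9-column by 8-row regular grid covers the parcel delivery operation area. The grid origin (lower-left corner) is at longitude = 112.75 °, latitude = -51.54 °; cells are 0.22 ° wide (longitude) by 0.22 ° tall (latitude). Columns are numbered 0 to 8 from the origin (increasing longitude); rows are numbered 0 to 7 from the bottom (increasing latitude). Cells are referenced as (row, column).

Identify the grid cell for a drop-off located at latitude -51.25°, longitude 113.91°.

Column index: ⌊(113.91 − 112.75) / 0.22⌋ = ⌊5.273⌋ = 5
Row offset from origin: ⌊(-51.25 − -51.54) / 0.22⌋ = ⌊1.318⌋ = 1 → row 1

(1, 5)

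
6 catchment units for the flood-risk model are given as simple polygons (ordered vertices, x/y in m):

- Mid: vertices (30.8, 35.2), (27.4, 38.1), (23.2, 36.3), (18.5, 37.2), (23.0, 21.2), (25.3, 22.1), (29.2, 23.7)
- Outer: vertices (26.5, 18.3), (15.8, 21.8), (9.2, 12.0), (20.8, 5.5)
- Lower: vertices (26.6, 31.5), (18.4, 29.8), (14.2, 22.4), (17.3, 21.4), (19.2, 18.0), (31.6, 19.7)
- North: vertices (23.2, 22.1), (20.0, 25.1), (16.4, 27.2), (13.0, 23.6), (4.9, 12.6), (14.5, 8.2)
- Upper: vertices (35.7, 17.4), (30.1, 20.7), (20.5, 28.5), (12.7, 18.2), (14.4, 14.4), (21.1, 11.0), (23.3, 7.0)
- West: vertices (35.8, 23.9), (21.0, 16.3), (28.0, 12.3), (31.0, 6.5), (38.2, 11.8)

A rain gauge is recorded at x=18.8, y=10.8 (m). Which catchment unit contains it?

Outer

Cast a ray rightward from (18.8, 10.8). For each polygon, the edges (by vertex number in listed order) whose endpoints lie on opposite sides of y = 10.8, where each meets that height, and whether that is right or left of the point:
Mid: no edge straddles that height → 0 crossings.
Outer: 3–4 at x≈11.34 (left), 4–1 at x≈23.16 (right) → 1 crossing.
Lower: no edge straddles that height → 0 crossings.
North: 5–6 at x≈8.83 (left), 6–1 at x≈16.13 (left) → 0 crossings.
Upper: 6–7 at x≈21.21 (right), 7–1 at x≈27.83 (right) → 2 crossings.
West: 3–4 at x≈28.78 (right), 4–5 at x≈36.84 (right) → 2 crossings.
Only Outer has an odd count, so the point is inside Outer.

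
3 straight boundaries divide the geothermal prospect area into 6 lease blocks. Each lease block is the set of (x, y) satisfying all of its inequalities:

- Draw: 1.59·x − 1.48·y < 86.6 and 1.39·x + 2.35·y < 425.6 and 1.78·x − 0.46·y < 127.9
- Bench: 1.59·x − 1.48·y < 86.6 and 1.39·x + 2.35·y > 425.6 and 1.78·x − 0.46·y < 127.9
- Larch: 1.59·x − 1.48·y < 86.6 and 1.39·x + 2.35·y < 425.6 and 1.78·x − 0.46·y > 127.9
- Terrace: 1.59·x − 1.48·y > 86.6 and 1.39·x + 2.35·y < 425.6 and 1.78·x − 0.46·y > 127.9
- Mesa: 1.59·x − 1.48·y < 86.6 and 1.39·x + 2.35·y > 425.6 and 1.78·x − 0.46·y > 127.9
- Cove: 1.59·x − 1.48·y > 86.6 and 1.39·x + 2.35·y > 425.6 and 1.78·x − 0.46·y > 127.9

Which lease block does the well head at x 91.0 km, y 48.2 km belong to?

Larch

1.59·91.0 − 1.48·48.2 = 73.354, which is < 86.6
1.39·91.0 + 2.35·48.2 = 239.760, which is < 425.6
1.78·91.0 − 0.46·48.2 = 139.808, which is > 127.9
This sign pattern matches Larch.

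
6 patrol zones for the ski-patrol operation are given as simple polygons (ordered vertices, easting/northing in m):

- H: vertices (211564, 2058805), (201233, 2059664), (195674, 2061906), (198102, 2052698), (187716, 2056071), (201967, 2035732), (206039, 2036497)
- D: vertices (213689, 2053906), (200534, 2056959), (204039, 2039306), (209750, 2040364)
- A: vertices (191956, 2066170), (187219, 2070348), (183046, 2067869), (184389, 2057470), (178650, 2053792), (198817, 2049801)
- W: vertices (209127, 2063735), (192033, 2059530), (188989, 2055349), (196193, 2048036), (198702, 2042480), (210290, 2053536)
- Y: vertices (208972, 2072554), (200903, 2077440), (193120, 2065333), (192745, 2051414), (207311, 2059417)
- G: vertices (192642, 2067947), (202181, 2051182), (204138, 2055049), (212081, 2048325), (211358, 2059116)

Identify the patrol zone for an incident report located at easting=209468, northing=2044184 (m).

Cast a ray rightward from (209468, 2044184). For each polygon, the edges (by vertex number in listed order) whose endpoints lie on opposite sides of northing = 2044184, where each meets that height, and whether that is right or left of the point:
H: 5–6 at easting≈196044.9 (left), 7–1 at easting≈207942.8 (left) → 0 crossings.
D: 2–3 at easting≈203070.5 (left), 4–1 at easting≈210861.1 (right) → 1 crossing.
A: no edge straddles that height → 0 crossings.
W: 4–5 at easting≈197932.5 (left), 5–6 at easting≈200488.0 (left) → 0 crossings.
Y: no edge straddles that height → 0 crossings.
G: no edge straddles that height → 0 crossings.
Only D has an odd count, so the point is inside D.

D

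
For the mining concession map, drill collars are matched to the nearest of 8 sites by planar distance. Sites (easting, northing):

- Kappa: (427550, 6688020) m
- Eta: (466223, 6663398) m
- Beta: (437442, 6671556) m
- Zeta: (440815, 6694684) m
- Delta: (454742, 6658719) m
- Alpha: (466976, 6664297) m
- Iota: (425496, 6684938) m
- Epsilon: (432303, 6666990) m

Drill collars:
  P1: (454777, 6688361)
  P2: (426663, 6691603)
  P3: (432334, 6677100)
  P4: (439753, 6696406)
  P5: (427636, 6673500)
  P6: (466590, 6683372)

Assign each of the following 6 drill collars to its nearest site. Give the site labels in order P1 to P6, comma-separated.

Zeta, Kappa, Beta, Zeta, Epsilon, Alpha

P1 → Zeta (d²=234917773.00)
P2 → Kappa (d²=13624658.00)
P3 → Beta (d²=56827600.00)
P4 → Zeta (d²=4093128.00)
P5 → Epsilon (d²=64160989.00)
P6 → Alpha (d²=364004621.00)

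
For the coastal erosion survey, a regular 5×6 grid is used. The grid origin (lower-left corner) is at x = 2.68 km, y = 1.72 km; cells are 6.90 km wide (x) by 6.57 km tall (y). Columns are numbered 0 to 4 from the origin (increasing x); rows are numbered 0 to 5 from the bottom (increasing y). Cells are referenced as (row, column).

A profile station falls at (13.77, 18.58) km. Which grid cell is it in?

(2, 1)

Column index: ⌊(13.77 − 2.68) / 6.90⌋ = ⌊1.607⌋ = 1
Row offset from origin: ⌊(18.58 − 1.72) / 6.57⌋ = ⌊2.566⌋ = 2 → row 2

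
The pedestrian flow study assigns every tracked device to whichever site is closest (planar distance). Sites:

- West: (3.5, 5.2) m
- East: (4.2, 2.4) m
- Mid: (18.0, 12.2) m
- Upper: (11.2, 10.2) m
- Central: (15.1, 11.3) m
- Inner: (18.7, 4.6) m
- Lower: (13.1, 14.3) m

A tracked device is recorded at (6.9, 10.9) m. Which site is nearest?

Squared distances to each site:
West: 44.050; East: 79.540; Mid: 124.900; Upper: 18.980; Central: 67.400; Inner: 178.930; Lower: 50.000.
Minimum at Upper.

Upper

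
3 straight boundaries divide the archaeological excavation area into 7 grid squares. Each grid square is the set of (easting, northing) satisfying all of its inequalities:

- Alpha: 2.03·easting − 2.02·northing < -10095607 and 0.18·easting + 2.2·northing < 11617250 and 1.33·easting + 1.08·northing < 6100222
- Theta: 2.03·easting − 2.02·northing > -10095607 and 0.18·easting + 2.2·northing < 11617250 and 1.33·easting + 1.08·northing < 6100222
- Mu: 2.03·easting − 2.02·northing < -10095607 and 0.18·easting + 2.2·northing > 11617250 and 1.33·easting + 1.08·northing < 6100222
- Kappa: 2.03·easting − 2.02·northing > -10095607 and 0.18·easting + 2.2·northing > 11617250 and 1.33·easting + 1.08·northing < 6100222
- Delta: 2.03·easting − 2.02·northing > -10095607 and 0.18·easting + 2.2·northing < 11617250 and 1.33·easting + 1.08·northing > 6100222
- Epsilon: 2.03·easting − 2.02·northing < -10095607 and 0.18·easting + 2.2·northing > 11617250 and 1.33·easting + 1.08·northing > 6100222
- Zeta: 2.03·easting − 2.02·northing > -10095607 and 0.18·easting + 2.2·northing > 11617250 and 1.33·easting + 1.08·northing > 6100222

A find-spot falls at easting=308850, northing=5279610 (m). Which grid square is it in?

2.03·308850 − 2.02·5279610 = -10037846.700, which is > -10095607
0.18·308850 + 2.2·5279610 = 11670735.000, which is > 11617250
1.33·308850 + 1.08·5279610 = 6112749.300, which is > 6100222
This sign pattern matches Zeta.

Zeta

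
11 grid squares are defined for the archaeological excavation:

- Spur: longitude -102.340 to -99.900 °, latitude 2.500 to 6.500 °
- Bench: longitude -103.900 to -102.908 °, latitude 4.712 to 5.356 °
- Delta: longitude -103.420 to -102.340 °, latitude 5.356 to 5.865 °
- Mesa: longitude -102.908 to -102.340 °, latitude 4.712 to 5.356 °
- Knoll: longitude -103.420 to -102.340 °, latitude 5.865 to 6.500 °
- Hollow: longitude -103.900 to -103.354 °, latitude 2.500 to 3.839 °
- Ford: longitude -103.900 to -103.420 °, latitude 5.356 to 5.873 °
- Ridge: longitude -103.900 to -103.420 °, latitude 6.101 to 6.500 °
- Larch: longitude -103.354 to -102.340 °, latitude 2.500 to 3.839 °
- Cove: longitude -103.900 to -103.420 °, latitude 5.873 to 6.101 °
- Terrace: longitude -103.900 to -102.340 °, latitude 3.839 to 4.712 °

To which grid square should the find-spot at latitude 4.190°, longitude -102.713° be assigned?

Terrace

The point has longitude = -102.713 and latitude = 4.190.
Only Terrace satisfies -103.900 ≤ longitude ≤ -102.340 and 3.839 ≤ latitude ≤ 4.712.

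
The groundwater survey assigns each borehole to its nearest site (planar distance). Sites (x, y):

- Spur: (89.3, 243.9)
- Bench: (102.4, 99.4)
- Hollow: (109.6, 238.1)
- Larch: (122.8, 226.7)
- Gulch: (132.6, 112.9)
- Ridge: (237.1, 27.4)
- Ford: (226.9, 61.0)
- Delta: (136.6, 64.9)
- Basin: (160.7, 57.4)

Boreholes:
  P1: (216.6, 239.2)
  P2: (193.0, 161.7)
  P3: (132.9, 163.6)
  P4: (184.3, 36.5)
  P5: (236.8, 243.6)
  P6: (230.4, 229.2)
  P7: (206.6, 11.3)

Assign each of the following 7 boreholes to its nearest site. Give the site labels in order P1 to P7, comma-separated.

Larch, Gulch, Gulch, Basin, Larch, Larch, Ridge

P1 → Larch (d²=8954.69)
P2 → Gulch (d²=6029.60)
P3 → Gulch (d²=2570.58)
P4 → Basin (d²=993.77)
P5 → Larch (d²=13281.61)
P6 → Larch (d²=11584.01)
P7 → Ridge (d²=1189.46)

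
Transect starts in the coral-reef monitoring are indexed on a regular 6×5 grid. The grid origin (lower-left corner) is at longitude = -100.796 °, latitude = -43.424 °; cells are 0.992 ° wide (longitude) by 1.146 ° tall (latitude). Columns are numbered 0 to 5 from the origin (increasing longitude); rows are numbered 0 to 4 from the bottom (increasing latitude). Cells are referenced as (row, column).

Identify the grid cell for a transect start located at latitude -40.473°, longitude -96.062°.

Column index: ⌊(-96.062 − -100.796) / 0.992⌋ = ⌊4.772⌋ = 4
Row offset from origin: ⌊(-40.473 − -43.424) / 1.146⌋ = ⌊2.575⌋ = 2 → row 2

(2, 4)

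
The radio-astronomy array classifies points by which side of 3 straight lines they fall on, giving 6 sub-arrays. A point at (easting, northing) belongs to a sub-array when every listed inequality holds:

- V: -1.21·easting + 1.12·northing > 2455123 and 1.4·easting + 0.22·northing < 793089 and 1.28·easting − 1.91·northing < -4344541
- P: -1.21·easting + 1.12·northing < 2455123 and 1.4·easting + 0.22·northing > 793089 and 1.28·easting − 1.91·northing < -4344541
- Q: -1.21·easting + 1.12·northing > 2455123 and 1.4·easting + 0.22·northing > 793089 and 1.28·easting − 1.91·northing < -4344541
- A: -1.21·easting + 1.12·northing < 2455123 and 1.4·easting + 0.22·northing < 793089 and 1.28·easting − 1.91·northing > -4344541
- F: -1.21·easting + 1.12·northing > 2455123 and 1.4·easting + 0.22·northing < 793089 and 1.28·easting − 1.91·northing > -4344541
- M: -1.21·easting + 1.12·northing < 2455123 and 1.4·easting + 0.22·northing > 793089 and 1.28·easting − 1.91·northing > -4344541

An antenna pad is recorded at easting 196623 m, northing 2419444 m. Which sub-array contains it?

Q

-1.21·196623 + 1.12·2419444 = 2471863.450, which is > 2455123
1.4·196623 + 0.22·2419444 = 807549.880, which is > 793089
1.28·196623 − 1.91·2419444 = -4369460.600, which is < -4344541
This sign pattern matches Q.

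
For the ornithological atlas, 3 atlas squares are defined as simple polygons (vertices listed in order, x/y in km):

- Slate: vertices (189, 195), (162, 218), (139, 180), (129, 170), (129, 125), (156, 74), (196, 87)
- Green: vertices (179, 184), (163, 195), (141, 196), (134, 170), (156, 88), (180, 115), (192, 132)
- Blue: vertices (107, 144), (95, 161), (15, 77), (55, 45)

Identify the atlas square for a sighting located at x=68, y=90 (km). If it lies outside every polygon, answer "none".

Cast a ray rightward from (68, 90). For each polygon, the edges (by vertex number in listed order) whose endpoints lie on opposite sides of y = 90, where each meets that height, and whether that is right or left of the point:
Slate: 5–6 at x≈147.5 (right), 7–1 at x≈195.8 (right) → 2 crossings.
Green: 4–5 at x≈155.5 (right), 5–6 at x≈157.8 (right) → 2 crossings.
Blue: 2–3 at x≈27.4 (left), 4–1 at x≈78.6 (right) → 1 crossing.
Only Blue has an odd count, so the point is inside Blue.

Blue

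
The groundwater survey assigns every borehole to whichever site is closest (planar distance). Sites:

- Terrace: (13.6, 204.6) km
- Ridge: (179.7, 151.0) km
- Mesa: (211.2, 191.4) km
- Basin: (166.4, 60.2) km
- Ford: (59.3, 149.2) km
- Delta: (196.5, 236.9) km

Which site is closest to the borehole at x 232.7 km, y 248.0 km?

Squared distances to each site:
Terrace: 49888.370; Ridge: 12218.000; Mesa: 3665.810; Basin: 39664.530; Ford: 39829.000; Delta: 1433.650.
Minimum at Delta.

Delta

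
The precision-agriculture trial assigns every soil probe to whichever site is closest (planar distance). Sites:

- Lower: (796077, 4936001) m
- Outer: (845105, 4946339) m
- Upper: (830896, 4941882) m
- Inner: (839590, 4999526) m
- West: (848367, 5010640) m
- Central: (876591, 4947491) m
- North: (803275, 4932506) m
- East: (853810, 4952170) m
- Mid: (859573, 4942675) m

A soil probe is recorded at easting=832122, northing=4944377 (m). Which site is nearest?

Upper

Squared distances to each site:
Lower: 1369399401.000; Outer: 172407733.000; Upper: 7728101.000; Inner: 3097183225.000; West: 4654685194.000; Central: 1987188957.000; North: 973070050.000; East: 531100193.000; Mid: 756454205.000.
Minimum at Upper.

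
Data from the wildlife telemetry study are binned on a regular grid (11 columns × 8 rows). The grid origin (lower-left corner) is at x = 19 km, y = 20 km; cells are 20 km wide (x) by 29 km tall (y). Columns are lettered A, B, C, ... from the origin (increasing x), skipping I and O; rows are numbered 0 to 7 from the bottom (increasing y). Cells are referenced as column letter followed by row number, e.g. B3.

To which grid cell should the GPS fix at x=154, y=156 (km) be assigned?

G4

Column index: ⌊(154 − 19) / 20⌋ = ⌊6.750⌋ = 6 → column G
Row offset from origin: ⌊(156 − 20) / 29⌋ = ⌊4.690⌋ = 4 → row 4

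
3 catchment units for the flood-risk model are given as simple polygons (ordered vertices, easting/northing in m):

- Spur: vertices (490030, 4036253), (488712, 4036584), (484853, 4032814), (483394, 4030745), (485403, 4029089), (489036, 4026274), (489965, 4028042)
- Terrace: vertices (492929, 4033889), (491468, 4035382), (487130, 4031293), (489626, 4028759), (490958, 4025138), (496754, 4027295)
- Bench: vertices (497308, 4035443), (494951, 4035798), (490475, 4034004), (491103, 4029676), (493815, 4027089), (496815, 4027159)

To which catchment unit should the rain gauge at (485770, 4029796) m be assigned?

Cast a ray rightward from (485770, 4029796). For each polygon, the edges (by vertex number in listed order) whose endpoints lie on opposite sides of northing = 4029796, where each meets that height, and whether that is right or left of the point:
Spur: 4–5 at easting≈484545.3 (left), 7–1 at easting≈489978.9 (right) → 1 crossing.
Terrace: 3–4 at easting≈488604.6 (right), 6–1 at easting≈495303.2 (right) → 2 crossings.
Bench: 3–4 at easting≈491085.6 (right), 6–1 at easting≈496971.9 (right) → 2 crossings.
Only Spur has an odd count, so the point is inside Spur.

Spur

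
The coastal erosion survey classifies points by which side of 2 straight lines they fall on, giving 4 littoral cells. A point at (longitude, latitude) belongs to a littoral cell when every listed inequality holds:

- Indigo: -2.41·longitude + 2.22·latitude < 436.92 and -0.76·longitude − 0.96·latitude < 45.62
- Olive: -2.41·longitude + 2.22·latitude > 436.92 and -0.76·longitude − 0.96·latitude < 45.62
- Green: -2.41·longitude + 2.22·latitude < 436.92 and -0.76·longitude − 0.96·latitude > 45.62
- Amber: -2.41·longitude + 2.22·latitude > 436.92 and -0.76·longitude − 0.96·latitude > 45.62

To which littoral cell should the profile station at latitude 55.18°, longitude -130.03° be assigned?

Green

-2.41·-130.03 + 2.22·55.18 = 435.872, which is < 436.92
-0.76·-130.03 − 0.96·55.18 = 45.850, which is > 45.62
This sign pattern matches Green.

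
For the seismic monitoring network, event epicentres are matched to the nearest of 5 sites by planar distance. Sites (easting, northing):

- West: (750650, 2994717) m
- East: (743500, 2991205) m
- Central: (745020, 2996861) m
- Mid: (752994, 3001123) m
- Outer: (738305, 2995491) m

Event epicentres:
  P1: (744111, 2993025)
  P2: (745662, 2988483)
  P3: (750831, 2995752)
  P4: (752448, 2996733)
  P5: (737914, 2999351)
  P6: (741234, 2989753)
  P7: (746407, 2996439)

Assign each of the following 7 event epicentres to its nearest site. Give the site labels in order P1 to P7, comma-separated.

East, East, West, West, Outer, East, Central

P1 → East (d²=3685721.00)
P2 → East (d²=12083528.00)
P3 → West (d²=1103986.00)
P4 → West (d²=7297060.00)
P5 → Outer (d²=15052481.00)
P6 → East (d²=7243060.00)
P7 → Central (d²=2101853.00)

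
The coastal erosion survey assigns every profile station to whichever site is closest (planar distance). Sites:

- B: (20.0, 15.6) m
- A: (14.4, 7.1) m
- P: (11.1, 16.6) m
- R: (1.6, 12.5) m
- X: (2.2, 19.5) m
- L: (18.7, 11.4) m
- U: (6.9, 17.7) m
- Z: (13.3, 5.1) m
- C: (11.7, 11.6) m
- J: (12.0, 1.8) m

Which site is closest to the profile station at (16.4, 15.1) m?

B

Squared distances to each site:
B: 13.210; A: 68.000; P: 30.340; R: 225.800; X: 221.000; L: 18.980; U: 97.010; Z: 109.610; C: 34.340; J: 196.250.
Minimum at B.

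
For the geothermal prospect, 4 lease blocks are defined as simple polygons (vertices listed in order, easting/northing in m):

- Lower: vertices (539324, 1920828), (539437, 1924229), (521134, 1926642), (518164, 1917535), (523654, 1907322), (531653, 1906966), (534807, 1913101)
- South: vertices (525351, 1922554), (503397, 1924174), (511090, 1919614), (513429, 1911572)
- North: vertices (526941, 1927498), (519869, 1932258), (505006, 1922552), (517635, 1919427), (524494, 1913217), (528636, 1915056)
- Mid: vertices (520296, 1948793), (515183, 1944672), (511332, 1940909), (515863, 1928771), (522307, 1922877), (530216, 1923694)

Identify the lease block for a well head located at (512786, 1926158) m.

North

Cast a ray rightward from (512786, 1926158). For each polygon, the edges (by vertex number in listed order) whose endpoints lie on opposite sides of northing = 1926158, where each meets that height, and whether that is right or left of the point:
Lower: 2–3 at easting≈524805.2 (right), 3–4 at easting≈520976.2 (right) → 2 crossings.
South: no edge straddles that height → 0 crossings.
North: 2–3 at easting≈510527.9 (left), 6–1 at easting≈527123.6 (right) → 1 crossing.
Mid: 4–5 at easting≈518719.8 (right), 6–1 at easting≈529242.1 (right) → 2 crossings.
Only North has an odd count, so the point is inside North.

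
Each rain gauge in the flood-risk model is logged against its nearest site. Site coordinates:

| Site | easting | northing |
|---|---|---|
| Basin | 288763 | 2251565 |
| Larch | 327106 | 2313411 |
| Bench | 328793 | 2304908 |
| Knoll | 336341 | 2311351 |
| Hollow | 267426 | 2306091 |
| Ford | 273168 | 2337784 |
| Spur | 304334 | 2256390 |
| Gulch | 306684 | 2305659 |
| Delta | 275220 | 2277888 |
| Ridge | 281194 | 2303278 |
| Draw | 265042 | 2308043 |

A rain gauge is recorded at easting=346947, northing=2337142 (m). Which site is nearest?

Squared distances to each site:
Basin: 10708800785.000; Larch: 956825642.000; Bench: 1368598472.000; Knoll: 777662917.000; Hollow: 7287754042.000; Ford: 5443753005.000; Spur: 8336753273.000; Gulch: 2612288458.000; Delta: 8655799045.000; Ridge: 5470227505.000; Draw: 7555180826.000.
Minimum at Knoll.

Knoll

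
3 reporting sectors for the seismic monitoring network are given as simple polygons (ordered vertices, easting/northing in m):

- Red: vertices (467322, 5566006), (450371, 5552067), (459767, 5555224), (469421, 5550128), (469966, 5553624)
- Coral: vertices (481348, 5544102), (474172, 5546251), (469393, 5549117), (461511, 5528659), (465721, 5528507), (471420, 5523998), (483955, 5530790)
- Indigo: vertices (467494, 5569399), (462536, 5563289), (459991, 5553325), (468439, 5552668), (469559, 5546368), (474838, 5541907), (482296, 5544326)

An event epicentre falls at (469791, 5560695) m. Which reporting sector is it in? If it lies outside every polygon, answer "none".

Cast a ray rightward from (469791, 5560695). For each polygon, the edges (by vertex number in listed order) whose endpoints lie on opposite sides of northing = 5560695, where each meets that height, and whether that is right or left of the point:
Red: 1–2 at easting≈460863.4 (left), 5–1 at easting≈468456.1 (left) → 0 crossings.
Coral: no edge straddles that height → 0 crossings.
Indigo: 2–3 at easting≈461873.4 (left), 7–1 at easting≈472632.5 (right) → 1 crossing.
Only Indigo has an odd count, so the point is inside Indigo.

Indigo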